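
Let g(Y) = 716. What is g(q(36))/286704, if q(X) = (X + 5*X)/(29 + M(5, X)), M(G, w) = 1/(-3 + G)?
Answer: 179/71676 ≈ 0.0024973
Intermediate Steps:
q(X) = 12*X/59 (q(X) = (X + 5*X)/(29 + 1/(-3 + 5)) = (6*X)/(29 + 1/2) = (6*X)/(59/2) = (6*X)*(2/59) = 12*X/59)
g(q(36))/286704 = 716/286704 = 716*(1/286704) = 179/71676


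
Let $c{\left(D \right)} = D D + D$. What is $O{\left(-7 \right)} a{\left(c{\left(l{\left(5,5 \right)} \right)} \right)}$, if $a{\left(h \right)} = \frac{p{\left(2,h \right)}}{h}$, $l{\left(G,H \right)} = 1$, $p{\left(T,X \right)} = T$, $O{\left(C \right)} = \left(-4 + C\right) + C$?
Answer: $-18$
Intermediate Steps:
$O{\left(C \right)} = -4 + 2 C$
$c{\left(D \right)} = D + D^{2}$ ($c{\left(D \right)} = D^{2} + D = D + D^{2}$)
$a{\left(h \right)} = \frac{2}{h}$
$O{\left(-7 \right)} a{\left(c{\left(l{\left(5,5 \right)} \right)} \right)} = \left(-4 + 2 \left(-7\right)\right) \frac{2}{1 \left(1 + 1\right)} = \left(-4 - 14\right) \frac{2}{1 \cdot 2} = - 18 \cdot \frac{2}{2} = - 18 \cdot 2 \cdot \frac{1}{2} = \left(-18\right) 1 = -18$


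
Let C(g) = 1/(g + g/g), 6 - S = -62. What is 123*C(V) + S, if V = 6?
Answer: 599/7 ≈ 85.571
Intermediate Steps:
S = 68 (S = 6 - 1*(-62) = 6 + 62 = 68)
C(g) = 1/(1 + g) (C(g) = 1/(g + 1) = 1/(1 + g))
123*C(V) + S = 123/(1 + 6) + 68 = 123/7 + 68 = 599/7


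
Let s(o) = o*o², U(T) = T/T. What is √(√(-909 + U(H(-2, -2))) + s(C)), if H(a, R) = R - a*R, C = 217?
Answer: √(10218313 + 2*I*√227) ≈ 3196.6 + 0.005*I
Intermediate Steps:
H(a, R) = R - R*a
U(T) = 1
s(o) = o³
√(√(-909 + U(H(-2, -2))) + s(C)) = √(√(-909 + 1) + 217³) = √(√(-908) + 10218313) = √(2*I*√227 + 10218313) = √(10218313 + 2*I*√227)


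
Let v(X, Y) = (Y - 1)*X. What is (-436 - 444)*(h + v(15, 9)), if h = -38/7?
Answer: -705760/7 ≈ -1.0082e+5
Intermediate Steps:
v(X, Y) = X*(-1 + Y) (v(X, Y) = (-1 + Y)*X = X*(-1 + Y))
h = -38/7 ≈ -5.4286
(-436 - 444)*(h + v(15, 9)) = (-436 - 444)*(-38/7 + 15*(-1 + 9)) = -880*(-38/7 + 15*8) = -880*(-38/7 + 120) = -880*802/7 = -705760/7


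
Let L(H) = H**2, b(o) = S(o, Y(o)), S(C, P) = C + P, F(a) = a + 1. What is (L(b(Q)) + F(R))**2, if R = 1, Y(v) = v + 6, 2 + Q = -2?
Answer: 36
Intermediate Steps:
Q = -4 (Q = -2 - 2 = -4)
Y(v) = 6 + v
F(a) = 1 + a
b(o) = 6 + 2*o (b(o) = o + (6 + o) = 6 + 2*o)
(L(b(Q)) + F(R))**2 = ((6 + 2*(-4))**2 + (1 + 1))**2 = ((6 - 8)**2 + 2)**2 = ((-2)**2 + 2)**2 = (4 + 2)**2 = 6**2 = 36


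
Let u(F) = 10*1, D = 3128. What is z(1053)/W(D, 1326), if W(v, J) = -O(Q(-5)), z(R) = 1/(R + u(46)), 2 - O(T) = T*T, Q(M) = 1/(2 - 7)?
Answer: -25/52087 ≈ -0.00047997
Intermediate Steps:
Q(M) = -⅕ (Q(M) = 1/(-5) = -⅕)
u(F) = 10
O(T) = 2 - T² (O(T) = 2 - T*T = 2 - T²)
z(R) = 1/(10 + R) (z(R) = 1/(R + 10) = 1/(10 + R))
W(v, J) = -49/25 (W(v, J) = -(2 - (-⅕)²) = -(2 - 1*1/25) = -(2 - 1/25) = -1*49/25 = -49/25)
z(1053)/W(D, 1326) = 1/((10 + 1053)*(-49/25)) = -25/49/1063 = (1/1063)*(-25/49) = -25/52087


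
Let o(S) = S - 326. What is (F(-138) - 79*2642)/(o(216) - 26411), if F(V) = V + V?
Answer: 208994/26521 ≈ 7.8803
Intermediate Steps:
o(S) = -326 + S
F(V) = 2*V
(F(-138) - 79*2642)/(o(216) - 26411) = (2*(-138) - 79*2642)/((-326 + 216) - 26411) = (-276 - 208718)/(-110 - 26411) = -208994/(-26521) = -208994*(-1/26521) = 208994/26521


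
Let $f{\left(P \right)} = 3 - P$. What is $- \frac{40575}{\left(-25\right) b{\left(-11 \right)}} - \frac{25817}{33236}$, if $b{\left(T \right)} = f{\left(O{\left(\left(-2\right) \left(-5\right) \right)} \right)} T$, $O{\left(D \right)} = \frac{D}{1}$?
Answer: $\frac{7422017}{365596} \approx 20.301$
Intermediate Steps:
$O{\left(D \right)} = D$ ($O{\left(D \right)} = D 1 = D$)
$b{\left(T \right)} = - 7 T$ ($b{\left(T \right)} = \left(3 - \left(-2\right) \left(-5\right)\right) T = \left(3 - 10\right) T = - 7 T$)
$- \frac{40575}{\left(-25\right) b{\left(-11 \right)}} - \frac{25817}{33236} = - \frac{40575}{\left(-25\right) \left(\left(-7\right) \left(-11\right)\right)} - \frac{25817}{33236} = - \frac{40575}{\left(-25\right) 77} - \frac{25817}{33236} = - \frac{40575}{-1925} - \frac{25817}{33236} = \left(-40575\right) \left(- \frac{1}{1925}\right) - \frac{25817}{33236} = \frac{1623}{77} - \frac{25817}{33236} = \frac{7422017}{365596}$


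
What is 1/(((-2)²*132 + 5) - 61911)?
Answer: -1/61378 ≈ -1.6292e-5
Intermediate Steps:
1/(((-2)²*132 + 5) - 61911) = 1/((4*132 + 5) - 61911) = 1/((528 + 5) - 61911) = 1/(533 - 61911) = 1/(-61378) = -1/61378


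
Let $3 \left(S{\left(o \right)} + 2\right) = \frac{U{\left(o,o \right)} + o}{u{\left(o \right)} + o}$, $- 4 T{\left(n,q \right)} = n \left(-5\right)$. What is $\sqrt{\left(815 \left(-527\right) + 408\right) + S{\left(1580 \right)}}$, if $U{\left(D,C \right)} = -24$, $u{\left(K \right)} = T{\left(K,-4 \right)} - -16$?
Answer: $\frac{i \sqrt{49246975700103}}{10713} \approx 655.06 i$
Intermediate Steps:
$T{\left(n,q \right)} = \frac{5 n}{4}$ ($T{\left(n,q \right)} = - \frac{n \left(-5\right)}{4} = - \frac{\left(-5\right) n}{4} = \frac{5 n}{4}$)
$u{\left(K \right)} = 16 + \frac{5 K}{4}$ ($u{\left(K \right)} = \frac{5 K}{4} - -16 = \frac{5 K}{4} + 16 = 16 + \frac{5 K}{4}$)
$S{\left(o \right)} = -2 + \frac{-24 + o}{3 \left(16 + \frac{9 o}{4}\right)}$ ($S{\left(o \right)} = -2 + \frac{\left(-24 + o\right) \frac{1}{\left(16 + \frac{5 o}{4}\right) + o}}{3} = -2 + \frac{\left(-24 + o\right) \frac{1}{16 + \frac{9 o}{4}}}{3} = -2 + \frac{\frac{1}{16 + \frac{9 o}{4}} \left(-24 + o\right)}{3} = -2 + \frac{-24 + o}{3 \left(16 + \frac{9 o}{4}\right)}$)
$\sqrt{\left(815 \left(-527\right) + 408\right) + S{\left(1580 \right)}} = \sqrt{\left(815 \left(-527\right) + 408\right) + \frac{10 \left(-48 - 7900\right)}{3 \left(64 + 9 \cdot 1580\right)}} = \sqrt{\left(-429505 + 408\right) + \frac{10 \left(-48 - 7900\right)}{3 \left(64 + 14220\right)}} = \sqrt{-429097 + \frac{10}{3} \cdot \frac{1}{14284} \left(-7948\right)} = \sqrt{-429097 - \frac{19870}{10713}} = \sqrt{- \frac{4596936031}{10713}} = \frac{i \sqrt{49246975700103}}{10713}$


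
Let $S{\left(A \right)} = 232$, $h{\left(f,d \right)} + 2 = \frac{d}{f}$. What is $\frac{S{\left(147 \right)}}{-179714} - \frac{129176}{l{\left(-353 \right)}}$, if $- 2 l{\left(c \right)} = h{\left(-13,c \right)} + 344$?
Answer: $\frac{301791006948}{431223743} \approx 699.85$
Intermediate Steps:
$h{\left(f,d \right)} = -2 + \frac{d}{f}$
$l{\left(c \right)} = -171 + \frac{c}{26}$ ($l{\left(c \right)} = - \frac{\left(-2 + \frac{c}{-13}\right) + 344}{2} = - \frac{\left(-2 + c \left(- \frac{1}{13}\right)\right) + 344}{2} = - \frac{\left(-2 - \frac{c}{13}\right) + 344}{2} = - \frac{342 - \frac{c}{13}}{2} = -171 + \frac{c}{26}$)
$\frac{S{\left(147 \right)}}{-179714} - \frac{129176}{l{\left(-353 \right)}} = \frac{232}{-179714} - \frac{129176}{-171 + \frac{1}{26} \left(-353\right)} = 232 \left(- \frac{1}{179714}\right) - \frac{129176}{-171 - \frac{353}{26}} = - \frac{116}{89857} - \frac{129176}{- \frac{4799}{26}} = - \frac{116}{89857} - - \frac{3358576}{4799} = - \frac{116}{89857} + \frac{3358576}{4799} = \frac{301791006948}{431223743}$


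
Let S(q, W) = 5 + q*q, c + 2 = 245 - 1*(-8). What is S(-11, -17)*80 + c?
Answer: 10331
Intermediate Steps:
c = 251 (c = -2 + (245 - 1*(-8)) = -2 + (245 + 8) = -2 + 253 = 251)
S(q, W) = 5 + q²
S(-11, -17)*80 + c = (5 + (-11)²)*80 + 251 = (5 + 121)*80 + 251 = 126*80 + 251 = 10080 + 251 = 10331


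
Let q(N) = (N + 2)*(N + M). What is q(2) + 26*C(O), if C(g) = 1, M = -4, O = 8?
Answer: 18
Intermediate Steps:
q(N) = (-4 + N)*(2 + N) (q(N) = (N + 2)*(N - 4) = (2 + N)*(-4 + N) = (-4 + N)*(2 + N))
q(2) + 26*C(O) = (-8 + 2**2 - 2*2) + 26*1 = (-8 + 4 - 4) + 26 = -8 + 26 = 18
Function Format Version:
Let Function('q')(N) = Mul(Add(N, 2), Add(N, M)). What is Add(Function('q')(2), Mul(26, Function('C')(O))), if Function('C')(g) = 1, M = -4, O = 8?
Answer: 18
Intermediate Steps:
Function('q')(N) = Mul(Add(-4, N), Add(2, N)) (Function('q')(N) = Mul(Add(N, 2), Add(N, -4)) = Mul(Add(2, N), Add(-4, N)) = Mul(Add(-4, N), Add(2, N)))
Add(Function('q')(2), Mul(26, Function('C')(O))) = Add(Add(-8, Pow(2, 2), Mul(-2, 2)), Mul(26, 1)) = Add(Add(-8, 4, -4), 26) = Add(-8, 26) = 18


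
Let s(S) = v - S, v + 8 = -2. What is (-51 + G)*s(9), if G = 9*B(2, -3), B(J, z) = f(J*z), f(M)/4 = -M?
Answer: -3135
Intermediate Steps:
f(M) = -4*M (f(M) = 4*(-M) = -4*M)
v = -10 (v = -8 - 2 = -10)
s(S) = -10 - S
B(J, z) = -4*J*z
G = 216 (G = 9*(-4*2*(-3)) = 9*24 = 216)
(-51 + G)*s(9) = (-51 + 216)*(-10 - 1*9) = 165*(-10 - 9) = 165*(-19) = -3135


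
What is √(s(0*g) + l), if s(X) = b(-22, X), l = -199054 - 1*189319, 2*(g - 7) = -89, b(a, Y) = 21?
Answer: 16*I*√1517 ≈ 623.18*I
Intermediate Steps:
g = -75/2 (g = 7 + (½)*(-89) = 7 - 89/2 = -75/2 ≈ -37.500)
l = -388373 (l = -199054 - 189319 = -388373)
s(X) = 21
√(s(0*g) + l) = √(21 - 388373) = √(-388352) = 16*I*√1517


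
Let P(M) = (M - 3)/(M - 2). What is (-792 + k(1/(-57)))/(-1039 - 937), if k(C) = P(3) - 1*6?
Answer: 21/52 ≈ 0.40385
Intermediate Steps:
P(M) = (-3 + M)/(-2 + M)
k(C) = -6 (k(C) = (-3 + 3)/(-2 + 3) - 1*6 = 0/1 - 6 = 1*0 - 6 = 0 - 6 = -6)
(-792 + k(1/(-57)))/(-1039 - 937) = (-792 - 6)/(-1039 - 937) = -798/(-1976) = -798*(-1/1976) = 21/52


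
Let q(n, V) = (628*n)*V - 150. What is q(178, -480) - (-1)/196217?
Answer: -10528311573989/196217 ≈ -5.3656e+7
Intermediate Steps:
q(n, V) = -150 + 628*V*n (q(n, V) = 628*V*n - 150 = -150 + 628*V*n)
q(178, -480) - (-1)/196217 = (-150 + 628*(-480)*178) - (-1)/196217 = (-150 - 53656320) - (-1)/196217 = -53656470 - 1*(-1/196217) = -53656470 + 1/196217 = -10528311573989/196217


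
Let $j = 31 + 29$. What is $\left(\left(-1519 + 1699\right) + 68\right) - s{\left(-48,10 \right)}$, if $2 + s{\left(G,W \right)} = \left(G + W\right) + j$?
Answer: $228$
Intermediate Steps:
$j = 60$
$s{\left(G,W \right)} = 58 + G + W$ ($s{\left(G,W \right)} = -2 + \left(\left(G + W\right) + 60\right) = -2 + \left(60 + G + W\right) = 58 + G + W$)
$\left(\left(-1519 + 1699\right) + 68\right) - s{\left(-48,10 \right)} = \left(\left(-1519 + 1699\right) + 68\right) - \left(58 - 48 + 10\right) = \left(180 + 68\right) - 20 = 248 - 20 = 228$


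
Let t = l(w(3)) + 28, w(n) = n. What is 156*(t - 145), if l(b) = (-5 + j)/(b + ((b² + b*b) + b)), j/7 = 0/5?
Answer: -36569/2 ≈ -18285.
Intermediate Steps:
j = 0 (j = 7*(0/5) = 7*(0*(⅕)) = 7*0 = 0)
l(b) = -5/(2*b + 2*b²) (l(b) = (-5 + 0)/(b + ((b² + b*b) + b)) = -5/(b + ((b² + b²) + b)) = -5/(b + (2*b² + b)) = -5/(b + (b + 2*b²)) = -5/(2*b + 2*b²))
t = 667/24 (t = -5/2/(3*(1 + 3)) + 28 = -5/2*⅓/4 + 28 = -5/2*⅓*¼ + 28 = -5/24 + 28 = 667/24 ≈ 27.792)
156*(t - 145) = 156*(667/24 - 145) = 156*(-2813/24) = -36569/2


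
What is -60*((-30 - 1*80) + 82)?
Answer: 1680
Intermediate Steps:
-60*((-30 - 1*80) + 82) = -60*((-30 - 80) + 82) = -60*(-110 + 82) = -60*(-28) = 1680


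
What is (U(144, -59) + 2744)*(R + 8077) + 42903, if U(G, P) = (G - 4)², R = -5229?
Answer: 63678615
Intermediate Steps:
U(G, P) = (-4 + G)²
(U(144, -59) + 2744)*(R + 8077) + 42903 = ((-4 + 144)² + 2744)*(-5229 + 8077) + 42903 = (140² + 2744)*2848 + 42903 = (19600 + 2744)*2848 + 42903 = 22344*2848 + 42903 = 63635712 + 42903 = 63678615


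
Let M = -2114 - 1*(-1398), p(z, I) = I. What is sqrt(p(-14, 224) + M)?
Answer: 2*I*sqrt(123) ≈ 22.181*I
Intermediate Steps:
M = -716 (M = -2114 + 1398 = -716)
sqrt(p(-14, 224) + M) = sqrt(224 - 716) = sqrt(-492) = 2*I*sqrt(123)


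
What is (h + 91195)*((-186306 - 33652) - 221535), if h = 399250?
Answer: -216528034385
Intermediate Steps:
(h + 91195)*((-186306 - 33652) - 221535) = (399250 + 91195)*((-186306 - 33652) - 221535) = 490445*(-219958 - 221535) = 490445*(-441493) = -216528034385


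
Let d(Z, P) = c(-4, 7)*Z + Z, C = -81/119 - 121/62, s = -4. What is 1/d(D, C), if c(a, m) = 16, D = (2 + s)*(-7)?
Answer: 1/238 ≈ 0.0042017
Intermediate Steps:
D = 14 (D = (2 - 4)*(-7) = -2*(-7) = 14)
C = -19421/7378 (C = -81*1/119 - 121*1/62 = -81/119 - 121/62 = -19421/7378 ≈ -2.6323)
d(Z, P) = 17*Z (d(Z, P) = 16*Z + Z = 17*Z)
1/d(D, C) = 1/(17*14) = 1/238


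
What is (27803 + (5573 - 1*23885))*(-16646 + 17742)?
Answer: 10402136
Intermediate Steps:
(27803 + (5573 - 1*23885))*(-16646 + 17742) = (27803 + (5573 - 23885))*1096 = (27803 - 18312)*1096 = 9491*1096 = 10402136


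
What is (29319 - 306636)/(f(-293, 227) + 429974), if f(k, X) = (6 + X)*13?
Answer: -277317/433003 ≈ -0.64045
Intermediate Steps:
f(k, X) = 78 + 13*X
(29319 - 306636)/(f(-293, 227) + 429974) = (29319 - 306636)/((78 + 13*227) + 429974) = -277317/((78 + 2951) + 429974) = -277317/(3029 + 429974) = -277317/433003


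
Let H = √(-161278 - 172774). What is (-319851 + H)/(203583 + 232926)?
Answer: -35539/48501 + 2*I*√83513/436509 ≈ -0.73275 + 0.0013241*I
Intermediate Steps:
H = 2*I*√83513 (H = √(-334052) = 2*I*√83513 ≈ 577.97*I)
(-319851 + H)/(203583 + 232926) = (-319851 + 2*I*√83513)/(203583 + 232926) = (-319851 + 2*I*√83513)/436509 = (-319851 + 2*I*√83513)*(1/436509) = -35539/48501 + 2*I*√83513/436509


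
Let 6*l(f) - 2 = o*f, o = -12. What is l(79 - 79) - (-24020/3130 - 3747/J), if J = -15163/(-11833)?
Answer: 41747628286/14238057 ≈ 2932.1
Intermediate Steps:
J = 15163/11833 (J = -15163*(-1/11833) = 15163/11833 ≈ 1.2814)
l(f) = ⅓ - 2*f (l(f) = ⅓ + (-12*f)/6 = ⅓ - 2*f)
l(79 - 79) - (-24020/3130 - 3747/J) = (⅓ - 2*(79 - 79)) - (-24020/3130 - 3747/15163/11833) = (⅓ - 2*0) - (-24020*1/3130 - 3747*11833/15163) = (⅓ + 0) - (-2402/313 - 44338251/15163) = ⅓ - 1*(-13914294089/4746019) = ⅓ + 13914294089/4746019 = 41747628286/14238057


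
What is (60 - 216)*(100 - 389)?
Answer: 45084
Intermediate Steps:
(60 - 216)*(100 - 389) = -156*(-289) = 45084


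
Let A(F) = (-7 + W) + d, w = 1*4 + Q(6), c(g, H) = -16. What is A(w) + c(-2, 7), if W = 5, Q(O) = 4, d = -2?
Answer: -20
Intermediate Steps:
w = 8 (w = 1*4 + 4 = 4 + 4 = 8)
A(F) = -4 (A(F) = (-7 + 5) - 2 = -2 - 2 = -4)
A(w) + c(-2, 7) = -4 - 16 = -20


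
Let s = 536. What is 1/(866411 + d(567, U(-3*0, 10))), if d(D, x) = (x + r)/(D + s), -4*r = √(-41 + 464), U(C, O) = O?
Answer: 16865334901264/14612311830043257961 + 13236*√47/14612311830043257961 ≈ 1.1542e-6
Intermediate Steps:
r = -3*√47/4 (r = -√(-41 + 464)/4 = -3*√47/4 ≈ -5.1417)
d(D, x) = (x - 3*√47/4)/(536 + D) (d(D, x) = (x - 3*√47/4)/(D + 536) = (x - 3*√47/4)/(536 + D))
1/(866411 + d(567, U(-3*0, 10))) = 1/(866411 + (10 - 3*√47/4)/(536 + 567)) = 1/(866411 + (10 - 3*√47/4)/1103) = 1/(866411 + (10/1103 - 3*√47/4412)) = 1/(955651343/1103 - 3*√47/4412)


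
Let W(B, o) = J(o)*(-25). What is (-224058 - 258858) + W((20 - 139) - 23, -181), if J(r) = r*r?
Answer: -1301941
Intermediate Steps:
J(r) = r²
W(B, o) = -25*o² (W(B, o) = o²*(-25) = -25*o²)
(-224058 - 258858) + W((20 - 139) - 23, -181) = (-224058 - 258858) - 25*(-181)² = -482916 - 25*32761 = -482916 - 819025 = -1301941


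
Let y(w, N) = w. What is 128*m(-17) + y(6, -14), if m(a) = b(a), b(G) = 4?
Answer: 518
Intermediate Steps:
m(a) = 4
128*m(-17) + y(6, -14) = 128*4 + 6 = 512 + 6 = 518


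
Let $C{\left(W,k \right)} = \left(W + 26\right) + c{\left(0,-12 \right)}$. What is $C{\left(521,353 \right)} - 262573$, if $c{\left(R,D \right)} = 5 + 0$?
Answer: $-262021$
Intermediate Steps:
$c{\left(R,D \right)} = 5$
$C{\left(W,k \right)} = 31 + W$ ($C{\left(W,k \right)} = \left(W + 26\right) + 5 = \left(26 + W\right) + 5 = 31 + W$)
$C{\left(521,353 \right)} - 262573 = \left(31 + 521\right) - 262573 = 552 - 262573 = -262021$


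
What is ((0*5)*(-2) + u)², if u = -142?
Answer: 20164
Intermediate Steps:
((0*5)*(-2) + u)² = ((0*5)*(-2) - 142)² = (0*(-2) - 142)² = (0 - 142)² = (-142)² = 20164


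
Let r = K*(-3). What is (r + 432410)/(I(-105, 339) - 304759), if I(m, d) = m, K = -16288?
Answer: -240637/152432 ≈ -1.5787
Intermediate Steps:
r = 48864 (r = -16288*(-3) = 48864)
(r + 432410)/(I(-105, 339) - 304759) = (48864 + 432410)/(-105 - 304759) = 481274/(-304864) = 481274*(-1/304864) = -240637/152432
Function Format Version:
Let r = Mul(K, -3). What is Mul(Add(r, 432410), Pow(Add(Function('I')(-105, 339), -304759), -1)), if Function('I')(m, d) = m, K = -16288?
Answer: Rational(-240637, 152432) ≈ -1.5787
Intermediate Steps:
r = 48864 (r = Mul(-16288, -3) = 48864)
Mul(Add(r, 432410), Pow(Add(Function('I')(-105, 339), -304759), -1)) = Mul(Add(48864, 432410), Pow(Add(-105, -304759), -1)) = Mul(481274, Pow(-304864, -1)) = Mul(481274, Rational(-1, 304864)) = Rational(-240637, 152432)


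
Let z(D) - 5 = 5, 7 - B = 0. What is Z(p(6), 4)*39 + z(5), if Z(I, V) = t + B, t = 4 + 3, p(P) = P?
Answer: 556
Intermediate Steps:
B = 7 (B = 7 - 1*0 = 7 + 0 = 7)
z(D) = 10 (z(D) = 5 + 5 = 10)
t = 7
Z(I, V) = 14 (Z(I, V) = 7 + 7 = 14)
Z(p(6), 4)*39 + z(5) = 14*39 + 10 = 546 + 10 = 556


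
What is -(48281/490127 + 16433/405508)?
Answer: -27632588739/198750419516 ≈ -0.13903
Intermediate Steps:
-(48281/490127 + 16433/405508) = -1*27632588739/198750419516 = -27632588739/198750419516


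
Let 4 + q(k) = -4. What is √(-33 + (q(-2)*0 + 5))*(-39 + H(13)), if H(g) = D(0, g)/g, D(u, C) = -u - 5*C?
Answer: -88*I*√7 ≈ -232.83*I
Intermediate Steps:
q(k) = -8 (q(k) = -4 - 4 = -8)
H(g) = -5 (H(g) = (-1*0 - 5*g)/g = (0 - 5*g)/g = (-5*g)/g = -5)
√(-33 + (q(-2)*0 + 5))*(-39 + H(13)) = √(-33 + (-8*0 + 5))*(-39 - 5) = √(-33 + (0 + 5))*(-44) = √(-33 + 5)*(-44) = √(-28)*(-44) = (2*I*√7)*(-44) = -88*I*√7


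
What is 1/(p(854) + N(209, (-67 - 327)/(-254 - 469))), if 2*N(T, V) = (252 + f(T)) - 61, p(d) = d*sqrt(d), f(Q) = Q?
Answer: -25/77849483 + 427*sqrt(854)/311397932 ≈ 3.9751e-5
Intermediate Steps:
p(d) = d**(3/2)
N(T, V) = 191/2 + T/2 (N(T, V) = ((252 + T) - 61)/2 = (191 + T)/2 = 191/2 + T/2)
1/(p(854) + N(209, (-67 - 327)/(-254 - 469))) = 1/(854**(3/2) + (191/2 + (1/2)*209)) = 1/(854*sqrt(854) + (191/2 + 209/2)) = 1/(854*sqrt(854) + 200) = 1/(200 + 854*sqrt(854))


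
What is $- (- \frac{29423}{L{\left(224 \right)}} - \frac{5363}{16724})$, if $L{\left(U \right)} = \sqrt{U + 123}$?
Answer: $\frac{5363}{16724} + \frac{29423 \sqrt{347}}{347} \approx 1579.8$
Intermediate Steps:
$L{\left(U \right)} = \sqrt{123 + U}$
$- (- \frac{29423}{L{\left(224 \right)}} - \frac{5363}{16724}) = - (- \frac{29423}{\sqrt{123 + 224}} - \frac{5363}{16724}) = - (- \frac{29423}{\sqrt{347}} - \frac{5363}{16724}) = - (- 29423 \frac{\sqrt{347}}{347} - \frac{5363}{16724}) = - (- \frac{29423 \sqrt{347}}{347} - \frac{5363}{16724}) = - (- \frac{5363}{16724} - \frac{29423 \sqrt{347}}{347}) = \frac{5363}{16724} + \frac{29423 \sqrt{347}}{347}$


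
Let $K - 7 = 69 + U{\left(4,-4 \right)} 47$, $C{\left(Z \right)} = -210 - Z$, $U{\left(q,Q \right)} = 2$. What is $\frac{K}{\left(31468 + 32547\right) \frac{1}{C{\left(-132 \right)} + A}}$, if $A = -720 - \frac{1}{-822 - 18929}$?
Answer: $- \frac{535884098}{252872053} \approx -2.1192$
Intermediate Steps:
$A = - \frac{14220719}{19751}$ ($A = -720 - \frac{1}{-19751} = -720 - - \frac{1}{19751} = -720 + \frac{1}{19751} = - \frac{14220719}{19751} \approx -720.0$)
$K = 170$ ($K = 7 + \left(69 + 2 \cdot 47\right) = 7 + \left(69 + 94\right) = 7 + 163 = 170$)
$\frac{K}{\left(31468 + 32547\right) \frac{1}{C{\left(-132 \right)} + A}} = \frac{170}{\left(31468 + 32547\right) \frac{1}{\left(-210 - -132\right) - \frac{14220719}{19751}}} = \frac{170}{64015 \frac{1}{\left(-210 + 132\right) - \frac{14220719}{19751}}} = \frac{170}{64015 \frac{1}{-78 - \frac{14220719}{19751}}} = \frac{170}{64015 \frac{1}{- \frac{15761297}{19751}}} = \frac{170}{64015 \left(- \frac{19751}{15761297}\right)} = \frac{170}{- \frac{1264360265}{15761297}} = 170 \left(- \frac{15761297}{1264360265}\right) = - \frac{535884098}{252872053}$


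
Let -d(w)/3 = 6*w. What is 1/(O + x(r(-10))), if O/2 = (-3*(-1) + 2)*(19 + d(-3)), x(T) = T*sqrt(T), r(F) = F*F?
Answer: 1/1730 ≈ 0.00057803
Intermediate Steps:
r(F) = F**2
x(T) = T**(3/2)
d(w) = -18*w
O = 730 (O = 2*((-3*(-1) + 2)*(19 - 18*(-3))) = 2*((3 + 2)*(19 + 54)) = 2*(5*73) = 2*365 = 730)
1/(O + x(r(-10))) = 1/(730 + ((-10)**2)**(3/2)) = 1/(730 + 100**(3/2)) = 1/(730 + 1000) = 1/1730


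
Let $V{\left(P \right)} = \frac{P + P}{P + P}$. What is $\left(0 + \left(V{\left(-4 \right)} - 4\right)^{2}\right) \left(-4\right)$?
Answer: $-36$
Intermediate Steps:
$V{\left(P \right)} = 1$ ($V{\left(P \right)} = \frac{2 P}{2 P} = 2 P \frac{1}{2 P} = 1$)
$\left(0 + \left(V{\left(-4 \right)} - 4\right)^{2}\right) \left(-4\right) = \left(0 + \left(1 - 4\right)^{2}\right) \left(-4\right) = \left(0 + \left(-3\right)^{2}\right) \left(-4\right) = \left(0 + 9\right) \left(-4\right) = 9 \left(-4\right) = -36$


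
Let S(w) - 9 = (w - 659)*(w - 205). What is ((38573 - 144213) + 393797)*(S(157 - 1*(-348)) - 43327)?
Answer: -25795238326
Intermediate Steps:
S(w) = 9 + (-659 + w)*(-205 + w) (S(w) = 9 + (w - 659)*(w - 205) = 9 + (-659 + w)*(-205 + w))
((38573 - 144213) + 393797)*(S(157 - 1*(-348)) - 43327) = ((38573 - 144213) + 393797)*((135104 + (157 - 1*(-348))² - 864*(157 - 1*(-348))) - 43327) = (-105640 + 393797)*((135104 + (157 + 348)² - 864*(157 + 348)) - 43327) = 288157*((135104 + 505² - 864*505) - 43327) = 288157*((135104 + 255025 - 436320) - 43327) = 288157*(-46191 - 43327) = 288157*(-89518) = -25795238326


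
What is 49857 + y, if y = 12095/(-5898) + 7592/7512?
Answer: 92037791417/1846074 ≈ 49856.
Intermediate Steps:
y = -1920001/1846074 (y = 12095*(-1/5898) + 7592*(1/7512) = -12095/5898 + 949/939 = -1920001/1846074 ≈ -1.0400)
49857 + y = 49857 - 1920001/1846074 = 92037791417/1846074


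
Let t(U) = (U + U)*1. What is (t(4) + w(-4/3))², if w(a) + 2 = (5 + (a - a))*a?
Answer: 4/9 ≈ 0.44444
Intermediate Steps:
w(a) = -2 + 5*a (w(a) = -2 + (5 + (a - a))*a = -2 + (5 + 0)*a = -2 + 5*a)
t(U) = 2*U (t(U) = (2*U)*1 = 2*U)
(t(4) + w(-4/3))² = (2*4 + (-2 + 5*(-4/3)))² = (8 + (-2 + 5*(-4*⅓)))² = (8 + (-2 + 5*(-4/3)))² = (8 + (-2 - 20/3))² = (8 - 26/3)² = (-⅔)² = 4/9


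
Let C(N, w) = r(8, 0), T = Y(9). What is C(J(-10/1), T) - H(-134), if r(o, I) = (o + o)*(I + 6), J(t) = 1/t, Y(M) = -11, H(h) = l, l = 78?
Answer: 18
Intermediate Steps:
H(h) = 78
T = -11
r(o, I) = 2*o*(6 + I) (r(o, I) = (2*o)*(6 + I) = 2*o*(6 + I))
C(N, w) = 96 (C(N, w) = 2*8*(6 + 0) = 2*8*6 = 96)
C(J(-10/1), T) - H(-134) = 96 - 1*78 = 96 - 78 = 18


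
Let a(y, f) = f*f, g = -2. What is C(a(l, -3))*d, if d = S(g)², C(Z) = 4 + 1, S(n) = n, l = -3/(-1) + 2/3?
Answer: 20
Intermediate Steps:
l = 11/3 (l = -3*(-1) + 2*(⅓) = 3 + ⅔ = 11/3 ≈ 3.6667)
a(y, f) = f²
C(Z) = 5
d = 4 (d = (-2)² = 4)
C(a(l, -3))*d = 5*4 = 20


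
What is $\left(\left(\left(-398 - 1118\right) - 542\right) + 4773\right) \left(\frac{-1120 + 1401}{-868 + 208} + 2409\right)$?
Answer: $\frac{287728279}{44} \approx 6.5393 \cdot 10^{6}$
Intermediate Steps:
$\left(\left(\left(-398 - 1118\right) - 542\right) + 4773\right) \left(\frac{-1120 + 1401}{-868 + 208} + 2409\right) = \left(\left(-1516 - 542\right) + 4773\right) \left(\frac{281}{-660} + 2409\right) = \left(-2058 + 4773\right) \left(281 \left(- \frac{1}{660}\right) + 2409\right) = 2715 \left(- \frac{281}{660} + 2409\right) = 2715 \cdot \frac{1589659}{660} = \frac{287728279}{44}$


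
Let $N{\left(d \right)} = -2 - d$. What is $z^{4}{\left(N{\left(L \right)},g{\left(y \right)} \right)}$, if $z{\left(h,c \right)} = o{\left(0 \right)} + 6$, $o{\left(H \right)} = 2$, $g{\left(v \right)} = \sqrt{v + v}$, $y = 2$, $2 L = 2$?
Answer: $4096$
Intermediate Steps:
$L = 1$ ($L = \frac{1}{2} \cdot 2 = 1$)
$g{\left(v \right)} = \sqrt{2} \sqrt{v}$ ($g{\left(v \right)} = \sqrt{2 v} = \sqrt{2} \sqrt{v}$)
$z{\left(h,c \right)} = 8$ ($z{\left(h,c \right)} = 2 + 6 = 8$)
$z^{4}{\left(N{\left(L \right)},g{\left(y \right)} \right)} = 8^{4} = 4096$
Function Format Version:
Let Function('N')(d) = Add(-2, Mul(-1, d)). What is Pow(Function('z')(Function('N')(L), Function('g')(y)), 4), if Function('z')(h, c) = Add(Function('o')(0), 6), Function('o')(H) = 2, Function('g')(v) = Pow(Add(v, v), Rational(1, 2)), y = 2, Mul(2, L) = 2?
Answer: 4096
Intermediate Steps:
L = 1 (L = Mul(Rational(1, 2), 2) = 1)
Function('g')(v) = Mul(Pow(2, Rational(1, 2)), Pow(v, Rational(1, 2))) (Function('g')(v) = Pow(Mul(2, v), Rational(1, 2)) = Mul(Pow(2, Rational(1, 2)), Pow(v, Rational(1, 2))))
Function('z')(h, c) = 8 (Function('z')(h, c) = Add(2, 6) = 8)
Pow(Function('z')(Function('N')(L), Function('g')(y)), 4) = Pow(8, 4) = 4096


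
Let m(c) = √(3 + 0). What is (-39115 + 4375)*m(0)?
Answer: -34740*√3 ≈ -60171.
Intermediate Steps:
m(c) = √3
(-39115 + 4375)*m(0) = (-39115 + 4375)*√3 = -34740*√3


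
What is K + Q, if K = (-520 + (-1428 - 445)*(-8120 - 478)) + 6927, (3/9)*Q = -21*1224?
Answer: 16033349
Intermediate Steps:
Q = -77112 (Q = 3*(-21*1224) = 3*(-25704) = -77112)
K = 16110461 (K = (-520 - 1873*(-8598)) + 6927 = (-520 + 16104054) + 6927 = 16103534 + 6927 = 16110461)
K + Q = 16110461 - 77112 = 16033349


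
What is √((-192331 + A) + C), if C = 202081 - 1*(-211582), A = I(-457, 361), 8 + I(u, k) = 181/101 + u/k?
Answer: 2*√203760267087/1919 ≈ 470.45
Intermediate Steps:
I(u, k) = -627/101 + u/k (I(u, k) = -8 + (181/101 + u/k) = -627/101 + u/k)
A = -272504/36461 (A = -627/101 - 457/361 = -272504/36461 ≈ -7.4738)
C = 413663 (C = 202081 + 211582 = 413663)
√((-192331 + A) + C) = √((-192331 - 272504/36461) + 413663) = √(-7012853095/36461 + 413663) = √(8069713548/36461) = 2*√203760267087/1919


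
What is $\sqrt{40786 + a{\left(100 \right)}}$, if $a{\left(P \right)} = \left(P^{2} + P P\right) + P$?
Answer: $\sqrt{60886} \approx 246.75$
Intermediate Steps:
$a{\left(P \right)} = P + 2 P^{2}$ ($a{\left(P \right)} = \left(P^{2} + P^{2}\right) + P = 2 P^{2} + P = P + 2 P^{2}$)
$\sqrt{40786 + a{\left(100 \right)}} = \sqrt{40786 + 100 \left(1 + 2 \cdot 100\right)} = \sqrt{40786 + 100 \left(1 + 200\right)} = \sqrt{40786 + 100 \cdot 201} = \sqrt{40786 + 20100} = \sqrt{60886}$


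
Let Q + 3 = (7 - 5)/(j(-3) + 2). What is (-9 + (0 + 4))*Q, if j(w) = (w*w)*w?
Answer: 77/5 ≈ 15.400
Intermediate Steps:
j(w) = w**3 (j(w) = w**2*w = w**3)
Q = -77/25 (Q = -3 + (7 - 5)/((-3)**3 + 2) = -3 + 2/(-27 + 2) = -3 + 2/(-25) = -3 + 2*(-1/25) = -3 - 2/25 = -77/25 ≈ -3.0800)
(-9 + (0 + 4))*Q = (-9 + (0 + 4))*(-77/25) = (-9 + 4)*(-77/25) = -5*(-77/25) = 77/5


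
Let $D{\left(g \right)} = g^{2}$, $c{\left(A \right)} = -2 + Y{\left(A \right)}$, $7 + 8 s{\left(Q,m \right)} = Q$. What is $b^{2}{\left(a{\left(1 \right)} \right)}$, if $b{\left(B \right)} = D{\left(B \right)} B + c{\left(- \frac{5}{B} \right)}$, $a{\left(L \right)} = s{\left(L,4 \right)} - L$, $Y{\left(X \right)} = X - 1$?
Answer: $\frac{6076225}{200704} \approx 30.275$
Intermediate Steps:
$s{\left(Q,m \right)} = - \frac{7}{8} + \frac{Q}{8}$
$Y{\left(X \right)} = -1 + X$
$a{\left(L \right)} = - \frac{7}{8} - \frac{7 L}{8}$ ($a{\left(L \right)} = \left(- \frac{7}{8} + \frac{L}{8}\right) - L = - \frac{7}{8} - \frac{7 L}{8}$)
$c{\left(A \right)} = -3 + A$ ($c{\left(A \right)} = -2 + \left(-1 + A\right) = -3 + A$)
$b{\left(B \right)} = -3 + B^{3} - \frac{5}{B}$ ($b{\left(B \right)} = B^{2} B - \left(3 + \frac{5}{B}\right) = B^{3} - \left(3 + \frac{5}{B}\right) = -3 + B^{3} - \frac{5}{B}$)
$b^{2}{\left(a{\left(1 \right)} \right)} = \left(-3 + \left(- \frac{7}{8} - \frac{7}{8}\right)^{3} - \frac{5}{- \frac{7}{8} - \frac{7}{8}}\right)^{2} = \left(-3 + \left(- \frac{7}{4}\right)^{3} - \frac{5}{- \frac{7}{4}}\right)^{2} = \left(-3 - \frac{343}{64} - - \frac{20}{7}\right)^{2} = \left(-3 - \frac{343}{64} + \frac{20}{7}\right)^{2} = \left(- \frac{2465}{448}\right)^{2} = \frac{6076225}{200704}$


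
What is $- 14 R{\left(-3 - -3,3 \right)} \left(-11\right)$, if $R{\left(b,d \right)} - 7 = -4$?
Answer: $462$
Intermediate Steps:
$R{\left(b,d \right)} = 3$ ($R{\left(b,d \right)} = 7 - 4 = 3$)
$- 14 R{\left(-3 - -3,3 \right)} \left(-11\right) = \left(-14\right) 3 \left(-11\right) = \left(-42\right) \left(-11\right) = 462$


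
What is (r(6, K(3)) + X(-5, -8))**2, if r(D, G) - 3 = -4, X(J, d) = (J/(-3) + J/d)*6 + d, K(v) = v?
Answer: 361/16 ≈ 22.563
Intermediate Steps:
X(J, d) = d - 2*J + 6*J/d (X(J, d) = (J*(-1/3) + J/d)*6 + d = (-J/3 + J/d)*6 + d = (-2*J + 6*J/d) + d = d - 2*J + 6*J/d)
r(D, G) = -1 (r(D, G) = 3 - 4 = -1)
(r(6, K(3)) + X(-5, -8))**2 = (-1 + (-8 - 2*(-5) + 6*(-5)/(-8)))**2 = (-1 + (-8 + 10 + 6*(-5)*(-1/8)))**2 = (-1 + (-8 + 10 + 15/4))**2 = (-1 + 23/4)**2 = (19/4)**2 = 361/16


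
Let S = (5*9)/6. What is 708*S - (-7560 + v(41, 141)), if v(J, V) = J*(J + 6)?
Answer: 10943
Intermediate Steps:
S = 15/2 (S = 45*(1/6) = 15/2 ≈ 7.5000)
v(J, V) = J*(6 + J)
708*S - (-7560 + v(41, 141)) = 708*(15/2) - (-7560 + 41*(6 + 41)) = 5310 - (-7560 + 41*47) = 5310 - (-7560 + 1927) = 5310 - 1*(-5633) = 5310 + 5633 = 10943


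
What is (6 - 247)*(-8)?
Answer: 1928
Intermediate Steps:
(6 - 247)*(-8) = -241*(-8) = 1928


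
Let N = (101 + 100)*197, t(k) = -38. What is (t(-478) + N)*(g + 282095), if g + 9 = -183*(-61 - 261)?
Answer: 13490093708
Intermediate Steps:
N = 39597 (N = 201*197 = 39597)
g = 58917 (g = -9 - 183*(-61 - 261) = -9 - 183*(-322) = -9 + 58926 = 58917)
(t(-478) + N)*(g + 282095) = (-38 + 39597)*(58917 + 282095) = 39559*341012 = 13490093708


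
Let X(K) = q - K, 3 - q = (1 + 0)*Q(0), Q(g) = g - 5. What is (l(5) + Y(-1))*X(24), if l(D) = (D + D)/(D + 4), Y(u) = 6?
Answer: -1024/9 ≈ -113.78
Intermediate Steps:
Q(g) = -5 + g
q = 8 (q = 3 - (1 + 0)*(-5 + 0) = 3 - (-5) = 3 - 1*(-5) = 3 + 5 = 8)
l(D) = 2*D/(4 + D) (l(D) = (2*D)/(4 + D) = 2*D/(4 + D))
X(K) = 8 - K
(l(5) + Y(-1))*X(24) = (2*5/(4 + 5) + 6)*(8 - 1*24) = (2*5/9 + 6)*(8 - 24) = (2*5*(1/9) + 6)*(-16) = (10/9 + 6)*(-16) = (64/9)*(-16) = -1024/9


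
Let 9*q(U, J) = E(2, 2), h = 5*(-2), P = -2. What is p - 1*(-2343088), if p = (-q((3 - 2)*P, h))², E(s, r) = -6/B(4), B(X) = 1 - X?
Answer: 189790132/81 ≈ 2.3431e+6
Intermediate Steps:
h = -10
E(s, r) = 2 (E(s, r) = -6/(1 - 1*4) = -6/(1 - 4) = -6/(-3) = -6*(-⅓) = 2)
q(U, J) = 2/9 (q(U, J) = (⅑)*2 = 2/9)
p = 4/81 (p = (-1*2/9)² = (-2/9)² = 4/81 ≈ 0.049383)
p - 1*(-2343088) = 4/81 - 1*(-2343088) = 4/81 + 2343088 = 189790132/81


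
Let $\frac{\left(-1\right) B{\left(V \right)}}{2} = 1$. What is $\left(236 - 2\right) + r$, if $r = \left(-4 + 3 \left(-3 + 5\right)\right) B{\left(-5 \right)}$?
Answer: $230$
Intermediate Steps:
$B{\left(V \right)} = -2$ ($B{\left(V \right)} = \left(-2\right) 1 = -2$)
$r = -4$ ($r = \left(-4 + 3 \left(-3 + 5\right)\right) \left(-2\right) = \left(-4 + 3 \cdot 2\right) \left(-2\right) = \left(-4 + 6\right) \left(-2\right) = 2 \left(-2\right) = -4$)
$\left(236 - 2\right) + r = \left(236 - 2\right) - 4 = 234 - 4 = 230$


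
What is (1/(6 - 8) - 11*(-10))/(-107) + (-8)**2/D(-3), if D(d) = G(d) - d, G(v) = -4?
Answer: -13915/214 ≈ -65.023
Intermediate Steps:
D(d) = -4 - d
(1/(6 - 8) - 11*(-10))/(-107) + (-8)**2/D(-3) = (1/(6 - 8) - 11*(-10))/(-107) + (-8)**2/(-4 - 1*(-3)) = (1/(-2) + 110)*(-1/107) + 64/(-4 + 3) = (-1/2 + 110)*(-1/107) + 64/(-1) = (219/2)*(-1/107) + 64*(-1) = -219/214 - 64 = -13915/214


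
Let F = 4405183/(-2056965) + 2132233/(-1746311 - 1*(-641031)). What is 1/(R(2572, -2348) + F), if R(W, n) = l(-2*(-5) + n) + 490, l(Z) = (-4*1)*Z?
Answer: 454704455040/4473350268639863 ≈ 0.00010165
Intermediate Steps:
l(Z) = -4*Z
R(W, n) = 450 - 4*n (R(W, n) = -4*(-2*(-5) + n) + 490 = -4*(10 + n) + 490 = (-40 - 4*n) + 490 = 450 - 4*n)
F = -1850977863817/454704455040 (F = 4405183*(-1/2056965) + 2132233/(-1746311 + 641031) = -4405183/2056965 + 2132233/(-1105280) = -4405183/2056965 + 2132233*(-1/1105280) = -4405183/2056965 - 2132233/1105280 = -1850977863817/454704455040 ≈ -4.0707)
1/(R(2572, -2348) + F) = 1/((450 - 4*(-2348)) - 1850977863817/454704455040) = 1/((450 + 9392) - 1850977863817/454704455040) = 1/(9842 - 1850977863817/454704455040) = 1/(4473350268639863/454704455040) = 454704455040/4473350268639863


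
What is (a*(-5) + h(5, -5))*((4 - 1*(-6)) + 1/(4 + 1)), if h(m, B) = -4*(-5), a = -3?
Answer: 357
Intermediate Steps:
h(m, B) = 20
(a*(-5) + h(5, -5))*((4 - 1*(-6)) + 1/(4 + 1)) = (-3*(-5) + 20)*((4 - 1*(-6)) + 1/(4 + 1)) = (15 + 20)*((4 + 6) + 1/5) = 35*(10 + ⅕) = 35*(51/5) = 357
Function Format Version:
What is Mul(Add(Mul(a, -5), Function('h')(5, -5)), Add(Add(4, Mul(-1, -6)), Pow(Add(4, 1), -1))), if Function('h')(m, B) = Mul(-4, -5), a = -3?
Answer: 357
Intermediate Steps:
Function('h')(m, B) = 20
Mul(Add(Mul(a, -5), Function('h')(5, -5)), Add(Add(4, Mul(-1, -6)), Pow(Add(4, 1), -1))) = Mul(Add(Mul(-3, -5), 20), Add(Add(4, Mul(-1, -6)), Pow(Add(4, 1), -1))) = Mul(Add(15, 20), Add(Add(4, 6), Pow(5, -1))) = Mul(35, Add(10, Rational(1, 5))) = Mul(35, Rational(51, 5)) = 357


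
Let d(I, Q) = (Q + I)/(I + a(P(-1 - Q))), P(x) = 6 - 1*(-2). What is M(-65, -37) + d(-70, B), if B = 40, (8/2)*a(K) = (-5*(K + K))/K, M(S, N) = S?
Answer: -1873/29 ≈ -64.586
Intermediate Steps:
P(x) = 8 (P(x) = 6 + 2 = 8)
a(K) = -5/2 (a(K) = ((-5*(K + K))/K)/4 = ((-10*K)/K)/4 = (¼)*(-10) = -5/2)
d(I, Q) = (I + Q)/(-5/2 + I) (d(I, Q) = (Q + I)/(I - 5/2) = (I + Q)/(-5/2 + I))
M(-65, -37) + d(-70, B) = -65 + 2*(-70 + 40)/(-5 + 2*(-70)) = -65 + 2*(-30)/(-5 - 140) = -65 + 2*(-30)/(-145) = -65 + 2*(-1/145)*(-30) = -65 + 12/29 = -1873/29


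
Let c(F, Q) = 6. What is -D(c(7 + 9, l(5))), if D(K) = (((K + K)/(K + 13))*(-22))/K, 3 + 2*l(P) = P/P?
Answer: 44/19 ≈ 2.3158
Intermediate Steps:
l(P) = -1 (l(P) = -3/2 + (P/P)/2 = -3/2 + (1/2)*1 = -3/2 + 1/2 = -1)
D(K) = -44/(13 + K) (D(K) = (((2*K)/(13 + K))*(-22))/K = ((2*K/(13 + K))*(-22))/K = (-44*K/(13 + K))/K = -44/(13 + K))
-D(c(7 + 9, l(5))) = -(-44)/(13 + 6) = -(-44)/19 = -1*(-44/19) = 44/19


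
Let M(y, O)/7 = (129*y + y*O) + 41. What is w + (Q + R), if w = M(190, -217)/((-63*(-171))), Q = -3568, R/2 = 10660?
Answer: 27303649/1539 ≈ 17741.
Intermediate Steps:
M(y, O) = 287 + 903*y + 7*O*y (M(y, O) = 7*((129*y + y*O) + 41) = 7*((129*y + O*y) + 41) = 7*(41 + 129*y + O*y) = 287 + 903*y + 7*O*y)
R = 21320 (R = 2*10660 = 21320)
w = -16679/1539 (w = (287 + 903*190 + 7*(-217)*190)/((-63*(-171))) = (287 + 171570 - 288610)/10773 = -116753*1/10773 = -16679/1539 ≈ -10.838)
w + (Q + R) = -16679/1539 + (-3568 + 21320) = -16679/1539 + 17752 = 27303649/1539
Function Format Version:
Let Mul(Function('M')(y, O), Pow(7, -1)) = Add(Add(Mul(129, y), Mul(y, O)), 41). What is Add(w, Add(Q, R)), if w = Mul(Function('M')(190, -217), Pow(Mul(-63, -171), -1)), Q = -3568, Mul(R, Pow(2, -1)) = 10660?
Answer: Rational(27303649, 1539) ≈ 17741.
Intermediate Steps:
Function('M')(y, O) = Add(287, Mul(903, y), Mul(7, O, y)) (Function('M')(y, O) = Mul(7, Add(Add(Mul(129, y), Mul(y, O)), 41)) = Mul(7, Add(Add(Mul(129, y), Mul(O, y)), 41)) = Mul(7, Add(41, Mul(129, y), Mul(O, y))) = Add(287, Mul(903, y), Mul(7, O, y)))
R = 21320 (R = Mul(2, 10660) = 21320)
w = Rational(-16679, 1539) (w = Mul(Add(287, Mul(903, 190), Mul(7, -217, 190)), Pow(Mul(-63, -171), -1)) = Mul(Add(287, 171570, -288610), Pow(10773, -1)) = Mul(-116753, Rational(1, 10773)) = Rational(-16679, 1539) ≈ -10.838)
Add(w, Add(Q, R)) = Add(Rational(-16679, 1539), Add(-3568, 21320)) = Add(Rational(-16679, 1539), 17752) = Rational(27303649, 1539)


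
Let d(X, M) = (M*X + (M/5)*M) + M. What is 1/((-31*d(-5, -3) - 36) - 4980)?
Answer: -5/27219 ≈ -0.00018370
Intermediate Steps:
d(X, M) = M + M**2/5 + M*X (d(X, M) = (M*X + (M*(1/5))*M) + M = (M*X + (M/5)*M) + M = (M*X + M**2/5) + M = (M**2/5 + M*X) + M = M + M**2/5 + M*X)
1/((-31*d(-5, -3) - 36) - 4980) = 1/((-31*(-3)*(5 - 3 + 5*(-5))/5 - 36) - 4980) = 1/((-31*(-3)*(5 - 3 - 25)/5 - 36) - 4980) = 1/((-31*(-3)*(-23)/5 - 36) - 4980) = 1/((-31*69/5 - 36) - 4980) = 1/((-2139/5 - 36) - 4980) = 1/(-2319/5 - 4980) = 1/(-27219/5) = -5/27219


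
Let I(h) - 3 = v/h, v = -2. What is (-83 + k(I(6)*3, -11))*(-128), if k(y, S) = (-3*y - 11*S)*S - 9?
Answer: 148352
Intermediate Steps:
I(h) = 3 - 2/h
k(y, S) = -9 + S*(-11*S - 3*y) (k(y, S) = (-11*S - 3*y)*S - 9 = S*(-11*S - 3*y) - 9 = -9 + S*(-11*S - 3*y))
(-83 + k(I(6)*3, -11))*(-128) = (-83 + (-9 - 11*(-11)² - 3*(-11)*(3 - 2/6)*3))*(-128) = (-83 + (-9 - 11*121 - 3*(-11)*(3 - 2*⅙)*3))*(-128) = (-83 + (-9 - 1331 - 3*(-11)*(3 - ⅓)*3))*(-128) = (-83 + (-9 - 1331 - 3*(-11)*(8/3)*3))*(-128) = (-83 + (-9 - 1331 - 3*(-11)*8))*(-128) = (-83 + (-9 - 1331 + 264))*(-128) = (-83 - 1076)*(-128) = -1159*(-128) = 148352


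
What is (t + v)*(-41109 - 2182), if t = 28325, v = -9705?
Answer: -806078420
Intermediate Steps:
(t + v)*(-41109 - 2182) = (28325 - 9705)*(-41109 - 2182) = 18620*(-43291) = -806078420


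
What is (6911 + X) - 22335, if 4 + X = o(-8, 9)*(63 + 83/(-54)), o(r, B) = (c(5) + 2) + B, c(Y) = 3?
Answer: -393323/27 ≈ -14568.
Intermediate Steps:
o(r, B) = 5 + B (o(r, B) = (3 + 2) + B = 5 + B)
X = 23125/27 (X = -4 + (5 + 9)*(63 + 83/(-54)) = -4 + 14*(63 + 83*(-1/54)) = -4 + 14*(63 - 83/54) = -4 + 14*(3319/54) = -4 + 23233/27 = 23125/27 ≈ 856.48)
(6911 + X) - 22335 = (6911 + 23125/27) - 22335 = 209722/27 - 22335 = -393323/27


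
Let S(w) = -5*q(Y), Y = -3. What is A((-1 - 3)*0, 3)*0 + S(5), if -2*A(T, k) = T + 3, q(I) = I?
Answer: 15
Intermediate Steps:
A(T, k) = -3/2 - T/2 (A(T, k) = -(T + 3)/2 = -(3 + T)/2 = -3/2 - T/2)
S(w) = 15 (S(w) = -5*(-3) = 15)
A((-1 - 3)*0, 3)*0 + S(5) = (-3/2 - (-1 - 3)*0/2)*0 + 15 = (-3/2 - (-2)*0)*0 + 15 = (-3/2 - 1/2*0)*0 + 15 = (-3/2 + 0)*0 + 15 = -3/2*0 + 15 = 0 + 15 = 15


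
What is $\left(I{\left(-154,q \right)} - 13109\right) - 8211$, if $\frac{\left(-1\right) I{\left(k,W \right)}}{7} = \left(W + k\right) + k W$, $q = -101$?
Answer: $-128413$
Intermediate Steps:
$I{\left(k,W \right)} = - 7 W - 7 k - 7 W k$ ($I{\left(k,W \right)} = - 7 \left(\left(W + k\right) + k W\right) = - 7 \left(\left(W + k\right) + W k\right) = - 7 \left(W + k + W k\right) = - 7 W - 7 k - 7 W k$)
$\left(I{\left(-154,q \right)} - 13109\right) - 8211 = \left(\left(\left(-7\right) \left(-101\right) - -1078 - \left(-707\right) \left(-154\right)\right) - 13109\right) - 8211 = \left(\left(707 + 1078 - 108878\right) - 13109\right) - 8211 = \left(-107093 - 13109\right) - 8211 = -120202 - 8211 = -128413$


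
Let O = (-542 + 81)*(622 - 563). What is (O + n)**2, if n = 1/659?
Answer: 321274794739600/434281 ≈ 7.3979e+8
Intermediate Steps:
O = -27199 (O = -461*59 = -27199)
n = 1/659 ≈ 0.0015175
(O + n)**2 = (-27199 + 1/659)**2 = (-17924140/659)**2 = 321274794739600/434281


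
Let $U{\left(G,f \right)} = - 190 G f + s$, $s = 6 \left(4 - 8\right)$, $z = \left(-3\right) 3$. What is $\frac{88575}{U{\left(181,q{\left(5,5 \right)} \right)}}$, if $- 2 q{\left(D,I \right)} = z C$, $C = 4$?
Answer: $- \frac{29525}{206348} \approx -0.14308$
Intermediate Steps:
$z = -9$
$s = -24$ ($s = 6 \left(-4\right) = -24$)
$q{\left(D,I \right)} = 18$ ($q{\left(D,I \right)} = - \frac{\left(-9\right) 4}{2} = \left(- \frac{1}{2}\right) \left(-36\right) = 18$)
$U{\left(G,f \right)} = -24 - 190 G f$ ($U{\left(G,f \right)} = - 190 G f - 24 = -24 - 190 G f$)
$\frac{88575}{U{\left(181,q{\left(5,5 \right)} \right)}} = \frac{88575}{-24 - 34390 \cdot 18} = \frac{88575}{-24 - 619020} = \frac{88575}{-619044} = 88575 \left(- \frac{1}{619044}\right) = - \frac{29525}{206348}$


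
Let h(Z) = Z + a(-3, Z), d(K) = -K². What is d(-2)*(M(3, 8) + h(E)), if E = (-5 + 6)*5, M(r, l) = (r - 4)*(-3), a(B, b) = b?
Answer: -52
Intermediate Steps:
M(r, l) = 12 - 3*r (M(r, l) = (-4 + r)*(-3) = 12 - 3*r)
E = 5 (E = 1*5 = 5)
h(Z) = 2*Z (h(Z) = Z + Z = 2*Z)
d(-2)*(M(3, 8) + h(E)) = (-1*(-2)²)*((12 - 3*3) + 2*5) = (-1*4)*((12 - 9) + 10) = -4*(3 + 10) = -4*13 = -52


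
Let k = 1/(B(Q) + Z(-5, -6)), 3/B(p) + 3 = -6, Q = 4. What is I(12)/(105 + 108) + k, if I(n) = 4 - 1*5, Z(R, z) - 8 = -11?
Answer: -649/2130 ≈ -0.30469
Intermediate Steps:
B(p) = -⅓ (B(p) = 3/(-3 - 6) = 3/(-9) = 3*(-⅑) = -⅓)
Z(R, z) = -3 (Z(R, z) = 8 - 11 = -3)
I(n) = -1 (I(n) = 4 - 5 = -1)
k = -3/10 (k = 1/(-⅓ - 3) = 1/(-10/3) = -3/10 ≈ -0.30000)
I(12)/(105 + 108) + k = -1/(105 + 108) - 3/10 = -1/213 - 3/10 = -649/2130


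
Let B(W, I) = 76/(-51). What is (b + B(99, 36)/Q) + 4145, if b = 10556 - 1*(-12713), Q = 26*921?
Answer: 16739618884/610623 ≈ 27414.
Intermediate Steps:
B(W, I) = -76/51 (B(W, I) = 76*(-1/51) = -76/51)
Q = 23946
b = 23269 (b = 10556 + 12713 = 23269)
(b + B(99, 36)/Q) + 4145 = (23269 - 76/51/23946) + 4145 = (23269 - 76/51*1/23946) + 4145 = (23269 - 38/610623) + 4145 = 14208586549/610623 + 4145 = 16739618884/610623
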